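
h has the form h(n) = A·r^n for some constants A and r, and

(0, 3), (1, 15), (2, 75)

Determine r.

5

Consecutive ratio: 15/3 = 5, and 75/15 = 5, so r = 5.
Then A·5^0 = 3 gives A = 3, and h(n) = 3·5^n.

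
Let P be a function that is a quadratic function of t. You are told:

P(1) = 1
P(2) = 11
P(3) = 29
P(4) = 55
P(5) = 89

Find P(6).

131

First differences: 10, 18, 26, 34. Second differences: 8, 8, 8.
Level-2 differences are constant, so P has degree 2.
Extending the table by one column gives the next first difference 42, so P(6) = 89 + 42 = 131.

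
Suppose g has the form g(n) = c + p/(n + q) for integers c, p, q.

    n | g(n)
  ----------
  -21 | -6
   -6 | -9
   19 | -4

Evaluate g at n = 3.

(g(n) − c)(n + q) = p for each data point; the three points give a linear system in c and q, then p follows.
Solving: c = -5, q = 1, p = 20, so g(n) = -5 + 20/(n + 1).
Then g(3) = -5 + 20/4 = 0.

0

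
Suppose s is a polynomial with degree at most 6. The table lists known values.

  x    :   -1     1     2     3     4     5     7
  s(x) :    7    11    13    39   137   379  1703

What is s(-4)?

Write s(x) = ax^6 + bx^5 + cx^4 + dx³ + ex² + px + q; the 7 given values yield a linear system in the 7 coefficients.
Solving, the top 2 coefficients vanish, and s(x) = x^4 - 2x³ - x² + 4x + 9.
Then s(-4) = 361.

361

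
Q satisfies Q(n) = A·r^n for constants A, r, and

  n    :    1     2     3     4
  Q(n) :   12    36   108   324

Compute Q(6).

Consecutive ratio: 36/12 = 3, and 108/36 = 3, so r = 3.
Then A·3^1 = 12 gives A = 4, and Q(n) = 4·3^n.
Q(6) = 4·3^6 = 2916.

2916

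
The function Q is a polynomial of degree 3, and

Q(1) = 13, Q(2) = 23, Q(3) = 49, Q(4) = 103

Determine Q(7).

553

Write Q(m) = am³ + bm² + cm + d; the 4 given values yield a linear system in the 4 coefficients.
Solving, Q(m) = 2m³ - 4m² + 8m + 7.
Then Q(7) = 553.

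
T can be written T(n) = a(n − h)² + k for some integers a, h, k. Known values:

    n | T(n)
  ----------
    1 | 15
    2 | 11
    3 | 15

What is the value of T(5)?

First differences -4, 4; second difference 8 = 2a, so a = 4.
Expanding, the n-coefficient is −2ah = -8h; matching it to the data gives h = 2, and then k = 11.
So T(n) = 4(n − 2)² + 11.
T(5) = 4·3² + 11 = 47.

47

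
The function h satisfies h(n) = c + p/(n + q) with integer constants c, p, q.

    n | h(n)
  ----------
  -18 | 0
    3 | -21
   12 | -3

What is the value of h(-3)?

3

(h(n) − c)(n + q) = p for each data point; the three points give a linear system in c and q, then p follows.
Solving: c = -1, q = -2, p = -20, so h(n) = -1 − 20/(n − 2).
Then h(-3) = -1 − 20/(-5) = 3.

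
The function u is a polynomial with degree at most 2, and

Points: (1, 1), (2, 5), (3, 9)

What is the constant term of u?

-3

Write u(t) = at² + bt + c; the 3 given values yield a linear system in the 3 coefficients.
Solving, the leading coefficient vanishes, and u(t) = 4t - 3.
The constant term is u(0) = -3.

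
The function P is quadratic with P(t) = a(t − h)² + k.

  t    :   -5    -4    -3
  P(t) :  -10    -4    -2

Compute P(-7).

First differences 6, 2; second difference -4 = 2a, so a = -2.
Expanding, the t-coefficient is −2ah = 4h; matching it to the data gives h = -3, and then k = -2.
So P(t) = -2(t + 3)² − 2.
P(-7) = -2·(-4)² − 2 = -34.

-34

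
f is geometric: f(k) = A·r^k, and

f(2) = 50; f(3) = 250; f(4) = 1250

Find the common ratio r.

Consecutive ratio: 250/50 = 5, and 1250/250 = 5, so r = 5.
Then A·5^2 = 50 gives A = 2, and f(k) = 2·5^k.

5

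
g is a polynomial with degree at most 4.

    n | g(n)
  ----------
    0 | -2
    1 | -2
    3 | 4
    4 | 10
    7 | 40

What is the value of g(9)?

70

Write g(n) = an^4 + bn³ + cn² + dn + e; the 5 given values yield a linear system in the 5 coefficients.
Solving, the top 2 coefficients vanish, and g(n) = n² - n - 2.
Then g(9) = 70.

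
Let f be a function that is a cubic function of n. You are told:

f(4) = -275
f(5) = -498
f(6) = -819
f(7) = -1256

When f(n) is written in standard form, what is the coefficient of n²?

-4

Write f(n) = an³ + bn² + cn + d; the 4 given values yield a linear system in the 4 coefficients.
Solving, f(n) = -3n³ - 4n² - 4n - 3.
The coefficient of n² is -4.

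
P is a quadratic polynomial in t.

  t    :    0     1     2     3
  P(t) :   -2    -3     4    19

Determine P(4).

First differences: -1, 7, 15. Second differences: 8, 8.
Level-2 differences are constant, so P has degree 2.
Fitting a degree-2 polynomial gives P(t) = 4t² - 5t - 2.
Then P(4) = 42.

42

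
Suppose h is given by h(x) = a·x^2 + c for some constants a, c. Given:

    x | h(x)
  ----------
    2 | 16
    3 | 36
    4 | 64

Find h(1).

4

From h(2) = 16 and h(3) = 36: 4a + c = 16 and 9a + c = 36.
Subtracting: 5a = 20, so a = 4; then c = 16 − 4·4 = 0.
So h(x) = 4x² + 0, and h(1) = 4.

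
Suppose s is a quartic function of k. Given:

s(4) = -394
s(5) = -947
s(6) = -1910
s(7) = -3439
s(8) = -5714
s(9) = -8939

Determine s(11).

-19175

First differences: -553, -963, -1529, -2275, -3225. Second differences: -410, -566, -746, -950. Third differences: -156, -180, -204. Fourth differences: -24, -24.
Level-4 differences are constant, so s has degree 4.
Fitting a degree-4 polynomial gives s(k) = -k^4 - 4k³ + 6k² + 6k - 2.
Then s(11) = -19175.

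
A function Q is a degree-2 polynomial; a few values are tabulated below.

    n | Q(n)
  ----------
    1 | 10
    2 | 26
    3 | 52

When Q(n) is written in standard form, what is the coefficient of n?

1

Write Q(n) = an² + bn + c; the 3 given values yield a linear system in the 3 coefficients.
Solving, Q(n) = 5n² + n + 4.
The coefficient of n is 1.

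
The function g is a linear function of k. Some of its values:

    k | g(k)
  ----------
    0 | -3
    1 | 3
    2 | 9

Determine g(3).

15

Write g(k) = ak + b; the 3 given values yield a linear system in the 2 coefficients.
Solving, g(k) = 6k - 3.
Then g(3) = 15.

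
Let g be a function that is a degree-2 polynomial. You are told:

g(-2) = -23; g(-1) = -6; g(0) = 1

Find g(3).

-38

Write g(t) = at² + bt + c; the 3 given values yield a linear system in the 3 coefficients.
Solving, g(t) = -5t² + 2t + 1.
Then g(3) = -38.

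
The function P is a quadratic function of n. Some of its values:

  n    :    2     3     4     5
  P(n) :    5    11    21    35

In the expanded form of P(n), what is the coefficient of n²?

2

Write P(n) = an² + bn + c; the 4 given values yield a linear system in the 3 coefficients.
Solving, P(n) = 2n² - 4n + 5.
The coefficient of n² is 2.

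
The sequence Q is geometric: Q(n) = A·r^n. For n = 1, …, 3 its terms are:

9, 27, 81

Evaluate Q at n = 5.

729

Consecutive ratio: 27/9 = 3, and 81/27 = 3, so r = 3.
Then A·3^1 = 9 gives A = 3, and Q(n) = 3·3^n.
Q(5) = 3·3^5 = 729.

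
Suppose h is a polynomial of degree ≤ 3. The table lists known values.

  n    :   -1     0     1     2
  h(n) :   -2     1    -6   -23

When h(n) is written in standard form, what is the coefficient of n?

First differences: 3, -7, -17. Second differences: -10, -10.
Level-2 differences are constant, so h has degree 2.
Fitting a degree-2 polynomial gives h(n) = -5n² - 2n + 1.
The coefficient of n is -2.

-2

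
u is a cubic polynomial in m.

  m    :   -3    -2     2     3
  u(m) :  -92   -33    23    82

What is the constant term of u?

Write u(m) = am³ + bm² + cm + d; the 4 given values yield a linear system in the 4 coefficients.
Solving, u(m) = 3m³ + 2m - 5.
The constant term is u(0) = -5.

-5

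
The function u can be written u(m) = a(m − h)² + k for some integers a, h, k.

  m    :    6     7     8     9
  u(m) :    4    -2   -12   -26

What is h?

First differences -6, -10, -14; second difference -4 = 2a, so a = -2.
Expanding, the m-coefficient is −2ah = 4h; matching it to the data gives h = 5, and then k = 6.
So u(m) = -2(m − 5)² + 6.
Hence h = 5.

5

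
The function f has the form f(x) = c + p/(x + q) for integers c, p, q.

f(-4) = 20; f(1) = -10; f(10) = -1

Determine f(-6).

(f(x) − c)(x + q) = p for each data point; the three points give a linear system in c and q, then p follows.
Solving: c = 2, q = 2, p = -36, so f(x) = 2 − 36/(x + 2).
Then f(-6) = 2 − 36/(-4) = 11.

11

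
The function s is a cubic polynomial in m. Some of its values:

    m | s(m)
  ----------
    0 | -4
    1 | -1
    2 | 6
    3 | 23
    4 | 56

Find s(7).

311

First differences: 3, 7, 17, 33. Second differences: 4, 10, 16. Third differences: 6, 6.
Level-3 differences are constant, so s has degree 3.
Fitting a degree-3 polynomial gives s(m) = m³ - m² + 3m - 4.
Then s(7) = 311.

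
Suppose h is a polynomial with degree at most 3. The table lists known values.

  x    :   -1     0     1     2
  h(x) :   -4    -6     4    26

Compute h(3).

First differences: -2, 10, 22. Second differences: 12, 12.
Level-2 differences are constant, so h has degree 2.
Extending the table by one column gives the next first difference 34, so h(3) = 26 + 34 = 60.

60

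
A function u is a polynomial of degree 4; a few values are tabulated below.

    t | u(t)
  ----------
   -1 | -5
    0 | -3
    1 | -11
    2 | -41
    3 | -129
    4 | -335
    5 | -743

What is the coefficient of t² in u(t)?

-4

First differences: 2, -8, -30, -88, -206, -408. Second differences: -10, -22, -58, -118, -202. Third differences: -12, -36, -60, -84. Fourth differences: -24, -24, -24.
Level-4 differences are constant, so u has degree 4.
Fitting a degree-4 polynomial gives u(t) = -t^4 - 4t² - 3t - 3.
The coefficient of t² is -4.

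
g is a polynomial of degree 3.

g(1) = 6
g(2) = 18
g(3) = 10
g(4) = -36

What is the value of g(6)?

-314

Write g(x) = ax³ + bx² + cx + d; the 4 given values yield a linear system in the 4 coefficients.
Solving, g(x) = -3x³ + 8x² + 9x - 8.
Then g(6) = -314.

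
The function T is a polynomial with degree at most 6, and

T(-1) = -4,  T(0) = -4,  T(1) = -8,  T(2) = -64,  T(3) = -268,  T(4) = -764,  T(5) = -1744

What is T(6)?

-3448

First differences: 0, -4, -56, -204, -496, -980. Second differences: -4, -52, -148, -292, -484. Third differences: -48, -96, -144, -192. Fourth differences: -48, -48, -48.
Level-4 differences are constant, so T has degree 4.
Fitting a degree-4 polynomial gives T(t) = -2t^4 - 4t³ + 2t - 4.
Then T(6) = -3448.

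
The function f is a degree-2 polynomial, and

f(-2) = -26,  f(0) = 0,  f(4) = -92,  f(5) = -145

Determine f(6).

-210

Write f(n) = an² + bn + c; the 4 given values yield a linear system in the 3 coefficients.
Solving, f(n) = -6n² + n.
Then f(6) = -210.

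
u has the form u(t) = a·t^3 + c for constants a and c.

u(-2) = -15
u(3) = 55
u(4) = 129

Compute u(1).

3

From u(-2) = -15 and u(3) = 55: -8a + c = -15 and 27a + c = 55.
Subtracting: 35a = 70, so a = 2; then c = -15 − 2·(-8) = 1.
So u(t) = 2t³ + 1, and u(1) = 3.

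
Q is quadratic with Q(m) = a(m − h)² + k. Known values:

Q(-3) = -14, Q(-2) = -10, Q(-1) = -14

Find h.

First differences 4, -4; second difference -8 = 2a, so a = -4.
Expanding, the m-coefficient is −2ah = 8h; matching it to the data gives h = -2, and then k = -10.
So Q(m) = -4(m + 2)² − 10.
Hence h = -2.

-2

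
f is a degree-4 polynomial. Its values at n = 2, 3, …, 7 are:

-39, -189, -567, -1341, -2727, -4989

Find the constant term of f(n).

9

First differences: -150, -378, -774, -1386, -2262. Second differences: -228, -396, -612, -876. Third differences: -168, -216, -264. Fourth differences: -48, -48.
Level-4 differences are constant, so f has degree 4.
Fitting a degree-4 polynomial gives f(n) = -2n^4 - 4n² + 9.
The constant term is f(0) = 9.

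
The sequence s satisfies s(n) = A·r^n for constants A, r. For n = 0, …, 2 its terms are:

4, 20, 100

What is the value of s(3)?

Consecutive ratio: 20/4 = 5, and 100/20 = 5, so r = 5.
Then A·5^0 = 4 gives A = 4, and s(n) = 4·5^n.
s(3) = 4·5^3 = 500.

500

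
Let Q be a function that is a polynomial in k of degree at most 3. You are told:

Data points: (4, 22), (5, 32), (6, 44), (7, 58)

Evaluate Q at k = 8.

74

First differences: 10, 12, 14. Second differences: 2, 2.
Level-2 differences are constant, so Q has degree 2.
Extending the table by one column gives the next first difference 16, so Q(8) = 58 + 16 = 74.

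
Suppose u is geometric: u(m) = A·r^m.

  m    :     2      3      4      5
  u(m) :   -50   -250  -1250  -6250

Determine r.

Consecutive ratio: -250/(-50) = 5, and -1250/(-250) = 5, so r = 5.
Then A·5^2 = -50 gives A = -2, and u(m) = -2·5^m.

5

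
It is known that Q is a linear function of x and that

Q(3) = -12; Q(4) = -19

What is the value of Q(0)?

9

Write Q(x) = ax + b; the 2 given values yield a linear system in the 2 coefficients.
Solving, Q(x) = -7x + 9.
Then Q(0) = 9.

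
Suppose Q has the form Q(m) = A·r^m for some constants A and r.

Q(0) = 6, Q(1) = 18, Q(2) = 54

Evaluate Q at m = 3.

Consecutive ratio: 18/6 = 3, and 54/18 = 3, so r = 3.
Then A·3^0 = 6 gives A = 6, and Q(m) = 6·3^m.
Q(3) = 6·3^3 = 162.

162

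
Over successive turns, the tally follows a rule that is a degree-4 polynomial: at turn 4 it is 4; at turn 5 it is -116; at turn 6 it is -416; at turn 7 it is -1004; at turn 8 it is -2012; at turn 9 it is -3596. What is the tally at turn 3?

Write the value at k as h(k).
First differences: -120, -300, -588, -1008, -1584. Second differences: -180, -288, -420, -576. Third differences: -108, -132, -156. Fourth differences: -24, -24.
Level-4 differences are constant, so h has degree 4.
Fitting a degree-4 polynomial gives h(k) = -k^4 + 4k³ + k² - 4k + 4.
Then h(3) = 28.

28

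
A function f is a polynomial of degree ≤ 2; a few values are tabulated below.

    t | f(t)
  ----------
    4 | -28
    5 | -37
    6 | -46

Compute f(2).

First differences: -9, -9.
Level-1 differences are constant, so f has degree 1.
Fitting a degree-1 polynomial gives f(t) = -9t + 8.
Then f(2) = -10.

-10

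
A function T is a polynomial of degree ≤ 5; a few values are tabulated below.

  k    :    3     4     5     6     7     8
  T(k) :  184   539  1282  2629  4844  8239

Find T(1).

14

First differences: 355, 743, 1347, 2215, 3395. Second differences: 388, 604, 868, 1180. Third differences: 216, 264, 312. Fourth differences: 48, 48.
Level-4 differences are constant, so T has degree 4.
Fitting a degree-4 polynomial gives T(k) = 2k^4 + 5k + 7.
Then T(1) = 14.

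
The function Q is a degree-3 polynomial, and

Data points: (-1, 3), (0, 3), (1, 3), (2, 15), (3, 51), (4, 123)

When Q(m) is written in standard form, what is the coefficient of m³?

First differences: 0, 0, 12, 36, 72. Second differences: 0, 12, 24, 36. Third differences: 12, 12, 12.
Level-3 differences are constant, so Q has degree 3.
Fitting a degree-3 polynomial gives Q(m) = 2m³ - 2m + 3.
The coefficient of m³ is 2.

2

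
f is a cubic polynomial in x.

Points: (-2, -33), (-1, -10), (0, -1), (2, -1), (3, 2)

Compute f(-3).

-76

Write f(x) = ax³ + bx² + cx + d; the 5 given values yield a linear system in the 4 coefficients.
Solving, f(x) = x³ - 4x² + 4x - 1.
Then f(-3) = -76.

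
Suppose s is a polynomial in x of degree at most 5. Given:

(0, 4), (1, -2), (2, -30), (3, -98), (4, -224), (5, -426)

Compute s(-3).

First differences: -6, -28, -68, -126, -202. Second differences: -22, -40, -58, -76. Third differences: -18, -18, -18.
Level-3 differences are constant, so s has degree 3.
Fitting a degree-3 polynomial gives s(x) = -3x³ - 2x² - x + 4.
Then s(-3) = 70.

70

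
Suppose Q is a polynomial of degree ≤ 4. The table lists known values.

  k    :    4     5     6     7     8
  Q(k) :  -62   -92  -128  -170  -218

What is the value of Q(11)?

First differences: -30, -36, -42, -48. Second differences: -6, -6, -6.
Level-2 differences are constant, so Q has degree 2.
Fitting a degree-2 polynomial gives Q(k) = -3k² - 3k - 2.
Then Q(11) = -398.

-398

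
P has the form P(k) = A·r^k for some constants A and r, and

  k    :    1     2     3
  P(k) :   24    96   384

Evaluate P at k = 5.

Consecutive ratio: 96/24 = 4, and 384/96 = 4, so r = 4.
Then A·4^1 = 24 gives A = 6, and P(k) = 6·4^k.
P(5) = 6·4^5 = 6144.

6144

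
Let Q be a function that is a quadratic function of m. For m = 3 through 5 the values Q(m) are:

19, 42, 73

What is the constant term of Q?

-2

Write Q(m) = am² + bm + c; the 3 given values yield a linear system in the 3 coefficients.
Solving, Q(m) = 4m² - 5m - 2.
The constant term is Q(0) = -2.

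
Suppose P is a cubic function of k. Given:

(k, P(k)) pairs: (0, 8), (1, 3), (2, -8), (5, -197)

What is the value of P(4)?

Write P(k) = ak³ + bk² + ck + d; the 4 given values yield a linear system in the 4 coefficients.
Solving, P(k) = -2k³ + 3k² - 6k + 8.
Then P(4) = -96.

-96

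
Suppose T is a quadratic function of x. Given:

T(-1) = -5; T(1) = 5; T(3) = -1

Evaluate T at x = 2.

4

Write T(x) = ax² + bx + c; the 3 given values yield a linear system in the 3 coefficients.
Solving, T(x) = -2x² + 5x + 2.
Then T(2) = 4.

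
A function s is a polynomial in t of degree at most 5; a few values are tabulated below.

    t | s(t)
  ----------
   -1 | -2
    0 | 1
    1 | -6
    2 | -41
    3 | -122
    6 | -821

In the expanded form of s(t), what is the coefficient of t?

Write s(t) = at^5 + bt^4 + ct³ + dt² + et + p; the 6 given values yield a linear system in the 6 coefficients.
Solving, the top 2 coefficients vanish, and s(t) = -3t³ - 5t² + t + 1.
The coefficient of t is 1.

1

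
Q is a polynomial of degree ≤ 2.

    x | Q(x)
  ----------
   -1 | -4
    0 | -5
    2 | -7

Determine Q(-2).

-3

Write Q(x) = ax² + bx + c; the 3 given values yield a linear system in the 3 coefficients.
Solving, the leading coefficient vanishes, and Q(x) = -x - 5.
Then Q(-2) = -3.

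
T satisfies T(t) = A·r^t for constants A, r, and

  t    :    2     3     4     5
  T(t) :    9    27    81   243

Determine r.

3

Consecutive ratio: 27/9 = 3, and 81/27 = 3, so r = 3.
Then A·3^2 = 9 gives A = 1, and T(t) = 1·3^t.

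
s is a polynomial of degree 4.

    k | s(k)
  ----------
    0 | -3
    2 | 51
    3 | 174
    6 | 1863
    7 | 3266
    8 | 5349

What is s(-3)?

36

Write s(k) = ak^4 + bk³ + ck² + dk + e; the 6 given values yield a linear system in the 5 coefficients.
Solving, s(k) = k^4 + 2k³ + 3k² + 5k - 3.
Then s(-3) = 36.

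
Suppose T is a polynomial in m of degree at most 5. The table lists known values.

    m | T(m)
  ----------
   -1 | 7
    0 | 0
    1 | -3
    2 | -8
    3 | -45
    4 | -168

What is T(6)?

-1008

Write T(m) = am^5 + bm^4 + cm³ + dm² + em + p; the 6 given values yield a linear system in the 6 coefficients.
Solving, the leading coefficient vanishes, and T(m) = -m^4 + m³ + 3m² - 6m.
Then T(6) = -1008.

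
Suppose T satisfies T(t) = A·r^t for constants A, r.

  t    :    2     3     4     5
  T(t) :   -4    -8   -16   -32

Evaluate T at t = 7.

-128

Consecutive ratio: -8/(-4) = 2, and -16/(-8) = 2, so r = 2.
Then A·2^2 = -4 gives A = -1, and T(t) = -1·2^t.
T(7) = -1·2^7 = -128.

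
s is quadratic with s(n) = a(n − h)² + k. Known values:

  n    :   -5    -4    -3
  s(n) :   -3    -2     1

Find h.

-5

First differences 1, 3; second difference 2 = 2a, so a = 1.
Expanding, the n-coefficient is −2ah = -2h; matching it to the data gives h = -5, and then k = -3.
So s(n) = 1(n + 5)² − 3.
Hence h = -5.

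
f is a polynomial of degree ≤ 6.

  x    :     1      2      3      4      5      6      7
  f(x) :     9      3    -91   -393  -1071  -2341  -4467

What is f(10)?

First differences: -6, -94, -302, -678, -1270, -2126. Second differences: -88, -208, -376, -592, -856. Third differences: -120, -168, -216, -264. Fourth differences: -48, -48, -48.
Level-4 differences are constant, so f has degree 4.
Fitting a degree-4 polynomial gives f(x) = -2x^4 + 6x² + 6x - 1.
Then f(10) = -19341.

-19341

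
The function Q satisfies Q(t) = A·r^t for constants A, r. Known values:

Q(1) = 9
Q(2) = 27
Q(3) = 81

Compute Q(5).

Consecutive ratio: 27/9 = 3, and 81/27 = 3, so r = 3.
Then A·3^1 = 9 gives A = 3, and Q(t) = 3·3^t.
Q(5) = 3·3^5 = 729.

729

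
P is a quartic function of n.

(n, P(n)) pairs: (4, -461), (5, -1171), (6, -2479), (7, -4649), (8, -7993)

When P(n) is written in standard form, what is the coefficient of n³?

Write P(n) = an^4 + bn³ + cn² + dn + e; the 5 given values yield a linear system in the 5 coefficients.
Solving, P(n) = -2n^4 + 3n² + n - 1.
The coefficient of n³ is 0.

0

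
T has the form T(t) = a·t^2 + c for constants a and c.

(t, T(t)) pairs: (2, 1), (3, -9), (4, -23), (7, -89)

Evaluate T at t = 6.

From T(2) = 1 and T(3) = -9: 4a + c = 1 and 9a + c = -9.
Subtracting: 5a = -10, so a = -2; then c = 1 − (-2)·4 = 9.
So T(t) = -2t² + 9, and T(6) = -63.

-63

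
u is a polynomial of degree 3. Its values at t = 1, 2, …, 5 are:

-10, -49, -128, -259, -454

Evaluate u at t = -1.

-4

Write u(t) = at³ + bt² + ct + d; the 5 given values yield a linear system in the 4 coefficients.
Solving, u(t) = -2t³ - 8t² - t + 1.
Then u(-1) = -4.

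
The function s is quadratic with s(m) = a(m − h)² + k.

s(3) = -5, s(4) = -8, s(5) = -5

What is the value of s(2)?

First differences -3, 3; second difference 6 = 2a, so a = 3.
Expanding, the m-coefficient is −2ah = -6h; matching it to the data gives h = 4, and then k = -8.
So s(m) = 3(m − 4)² − 8.
s(2) = 3·(-2)² − 8 = 4.

4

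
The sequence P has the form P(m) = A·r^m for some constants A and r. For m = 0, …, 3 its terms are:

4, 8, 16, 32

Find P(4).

64

Consecutive ratio: 8/4 = 2, and 16/8 = 2, so r = 2.
Then A·2^0 = 4 gives A = 4, and P(m) = 4·2^m.
P(4) = 4·2^4 = 64.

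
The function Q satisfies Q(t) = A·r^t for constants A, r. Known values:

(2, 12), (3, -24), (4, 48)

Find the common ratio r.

Consecutive ratio: -24/12 = -2, and 48/(-24) = -2, so r = -2.
Then A·(-2)^2 = 12 gives A = 3, and Q(t) = 3·(-2)^t.

-2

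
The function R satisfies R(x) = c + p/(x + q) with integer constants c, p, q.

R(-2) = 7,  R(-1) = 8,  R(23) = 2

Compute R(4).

(R(x) − c)(x + q) = p for each data point; the three points give a linear system in c and q, then p follows.
Solving: c = 3, q = -3, p = -20, so R(x) = 3 − 20/(x − 3).
Then R(4) = 3 − 20/1 = -17.

-17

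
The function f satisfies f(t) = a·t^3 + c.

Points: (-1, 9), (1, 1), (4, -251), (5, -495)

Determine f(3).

-103

From f(-1) = 9 and f(1) = 1: -1a + c = 9 and 1a + c = 1.
Subtracting: 2a = -8, so a = -4; then c = 9 − (-4)·(-1) = 5.
So f(t) = -4t³ + 5, and f(3) = -103.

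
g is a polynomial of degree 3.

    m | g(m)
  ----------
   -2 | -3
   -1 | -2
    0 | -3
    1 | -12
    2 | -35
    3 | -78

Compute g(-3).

First differences: 1, -1, -9, -23, -43. Second differences: -2, -8, -14, -20. Third differences: -6, -6, -6.
Level-3 differences are constant, so g has degree 3.
Fitting a degree-3 polynomial gives g(m) = -m³ - 4m² - 4m - 3.
Then g(-3) = 0.

0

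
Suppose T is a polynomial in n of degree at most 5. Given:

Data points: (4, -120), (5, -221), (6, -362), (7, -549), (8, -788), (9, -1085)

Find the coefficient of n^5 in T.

First differences: -101, -141, -187, -239, -297. Second differences: -40, -46, -52, -58. Third differences: -6, -6, -6.
Level-3 differences are constant, so T has degree 3.
Fitting a degree-3 polynomial gives T(n) = -n³ - 5n² + 5n + 4.
The coefficient of n^5 is 0.

0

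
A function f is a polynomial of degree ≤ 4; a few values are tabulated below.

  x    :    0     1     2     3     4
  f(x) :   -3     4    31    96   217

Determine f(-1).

-8

Write f(x) = ax^4 + bx³ + cx² + dx + e; the 5 given values yield a linear system in the 5 coefficients.
Solving, the leading coefficient vanishes, and f(x) = 3x³ + x² + 3x - 3.
Then f(-1) = -8.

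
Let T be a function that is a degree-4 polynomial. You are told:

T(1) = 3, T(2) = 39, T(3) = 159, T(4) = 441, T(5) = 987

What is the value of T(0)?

-3

Write T(n) = an^4 + bn³ + cn² + dn + e; the 5 given values yield a linear system in the 5 coefficients.
Solving, T(n) = n^4 + 3n³ - n² + 3n - 3.
Then T(0) = -3.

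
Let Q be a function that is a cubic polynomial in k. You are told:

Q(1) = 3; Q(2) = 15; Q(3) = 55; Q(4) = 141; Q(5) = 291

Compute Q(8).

Write Q(k) = ak³ + bk² + ck + d; the 5 given values yield a linear system in the 4 coefficients.
Solving, Q(k) = 3k³ - 4k² + 3k + 1.
Then Q(8) = 1305.

1305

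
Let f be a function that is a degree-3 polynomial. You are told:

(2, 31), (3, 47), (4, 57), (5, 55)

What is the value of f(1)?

15

Write f(m) = am³ + bm² + cm + d; the 4 given values yield a linear system in the 4 coefficients.
Solving, f(m) = -m³ + 6m² + 5m + 5.
Then f(1) = 15.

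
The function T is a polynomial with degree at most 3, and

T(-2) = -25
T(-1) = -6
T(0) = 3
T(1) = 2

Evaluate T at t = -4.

First differences: 19, 9, -1. Second differences: -10, -10.
Level-2 differences are constant, so T has degree 2.
Fitting a degree-2 polynomial gives T(t) = -5t² + 4t + 3.
Then T(-4) = -93.

-93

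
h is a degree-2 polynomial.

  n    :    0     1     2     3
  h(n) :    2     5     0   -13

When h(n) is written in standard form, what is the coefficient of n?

First differences: 3, -5, -13. Second differences: -8, -8.
Level-2 differences are constant, so h has degree 2.
Fitting a degree-2 polynomial gives h(n) = -4n² + 7n + 2.
The coefficient of n is 7.

7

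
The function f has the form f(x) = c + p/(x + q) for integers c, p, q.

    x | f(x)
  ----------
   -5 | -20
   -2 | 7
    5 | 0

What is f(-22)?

-3

(f(x) − c)(x + q) = p for each data point; the three points give a linear system in c and q, then p follows.
Solving: c = -2, q = 4, p = 18, so f(x) = -2 + 18/(x + 4).
Then f(-22) = -2 + 18/(-18) = -3.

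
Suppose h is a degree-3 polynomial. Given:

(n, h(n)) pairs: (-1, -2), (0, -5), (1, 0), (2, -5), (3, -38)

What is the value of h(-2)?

First differences: -3, 5, -5, -33. Second differences: 8, -10, -28. Third differences: -18, -18.
Level-3 differences are constant, so h has degree 3.
Fitting a degree-3 polynomial gives h(n) = -3n³ + 4n² + 4n - 5.
Then h(-2) = 27.

27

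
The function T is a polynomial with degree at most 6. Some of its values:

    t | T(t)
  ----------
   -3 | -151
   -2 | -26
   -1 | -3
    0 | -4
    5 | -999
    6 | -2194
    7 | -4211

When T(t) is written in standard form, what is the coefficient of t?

Write T(t) = at^6 + bt^5 + ct^4 + dt³ + et² + pt + q; the 7 given values yield a linear system in the 7 coefficients.
Solving, the top 2 coefficients vanish, and T(t) = -2t^4 + t³ + 5t² + t - 4.
The coefficient of t is 1.

1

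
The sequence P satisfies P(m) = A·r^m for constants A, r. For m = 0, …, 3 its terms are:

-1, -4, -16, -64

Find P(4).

Consecutive ratio: -4/(-1) = 4, and -16/(-4) = 4, so r = 4.
Then A·4^0 = -1 gives A = -1, and P(m) = -1·4^m.
P(4) = -1·4^4 = -256.

-256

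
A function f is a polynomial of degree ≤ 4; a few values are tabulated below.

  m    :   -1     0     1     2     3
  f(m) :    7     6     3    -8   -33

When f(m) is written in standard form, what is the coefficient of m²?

Write f(m) = am^4 + bm³ + cm² + dm + e; the 5 given values yield a linear system in the 5 coefficients.
Solving, the leading coefficient vanishes, and f(m) = -m³ - m² - m + 6.
The coefficient of m² is -1.

-1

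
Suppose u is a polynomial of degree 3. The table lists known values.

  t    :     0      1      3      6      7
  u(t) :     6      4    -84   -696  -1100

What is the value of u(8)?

-1634

Write u(t) = at³ + bt² + ct + d; the 5 given values yield a linear system in the 4 coefficients.
Solving, u(t) = -3t³ - 2t² + 3t + 6.
Then u(8) = -1634.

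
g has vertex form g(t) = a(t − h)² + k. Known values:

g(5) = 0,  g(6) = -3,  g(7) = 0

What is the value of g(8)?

First differences -3, 3; second difference 6 = 2a, so a = 3.
Expanding, the t-coefficient is −2ah = -6h; matching it to the data gives h = 6, and then k = -3.
So g(t) = 3(t − 6)² − 3.
g(8) = 3·2² − 3 = 9.

9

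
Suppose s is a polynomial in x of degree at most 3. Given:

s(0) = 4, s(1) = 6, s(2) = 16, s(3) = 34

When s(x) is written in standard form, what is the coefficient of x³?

0

First differences: 2, 10, 18. Second differences: 8, 8.
Level-2 differences are constant, so s has degree 2.
Fitting a degree-2 polynomial gives s(x) = 4x² - 2x + 4.
The coefficient of x³ is 0.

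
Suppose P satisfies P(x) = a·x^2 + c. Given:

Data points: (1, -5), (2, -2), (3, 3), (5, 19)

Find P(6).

30

From P(1) = -5 and P(2) = -2: 1a + c = -5 and 4a + c = -2.
Subtracting: 3a = 3, so a = 1; then c = -5 − 1·1 = -6.
So P(x) = 1x² − 6, and P(6) = 30.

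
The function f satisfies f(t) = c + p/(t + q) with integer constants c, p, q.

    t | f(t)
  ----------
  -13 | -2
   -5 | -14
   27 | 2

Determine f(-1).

16

(f(t) − c)(t + q) = p for each data point; the three points give a linear system in c and q, then p follows.
Solving: c = 1, q = 3, p = 30, so f(t) = 1 + 30/(t + 3).
Then f(-1) = 1 + 30/2 = 16.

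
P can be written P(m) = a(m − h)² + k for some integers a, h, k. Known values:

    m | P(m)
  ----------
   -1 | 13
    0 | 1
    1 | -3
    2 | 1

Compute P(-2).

33

First differences -12, -4, 4; second difference 8 = 2a, so a = 4.
Expanding, the m-coefficient is −2ah = -8h; matching it to the data gives h = 1, and then k = -3.
So P(m) = 4(m − 1)² − 3.
P(-2) = 4·(-3)² − 3 = 33.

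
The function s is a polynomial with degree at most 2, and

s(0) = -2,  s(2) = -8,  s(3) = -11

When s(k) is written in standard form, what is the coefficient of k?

-3

Write s(k) = ak² + bk + c; the 3 given values yield a linear system in the 3 coefficients.
Solving, the leading coefficient vanishes, and s(k) = -3k - 2.
The coefficient of k is -3.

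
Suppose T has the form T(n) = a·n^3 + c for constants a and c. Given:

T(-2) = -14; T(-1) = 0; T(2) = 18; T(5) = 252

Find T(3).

From T(-2) = -14 and T(-1) = 0: -8a + c = -14 and -1a + c = 0.
Subtracting: 7a = 14, so a = 2; then c = -14 − 2·(-8) = 2.
So T(n) = 2n³ + 2, and T(3) = 56.

56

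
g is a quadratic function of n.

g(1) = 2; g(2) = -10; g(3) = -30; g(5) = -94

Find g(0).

Write g(n) = an² + bn + c; the 4 given values yield a linear system in the 3 coefficients.
Solving, g(n) = -4n² + 6.
Then g(0) = 6.

6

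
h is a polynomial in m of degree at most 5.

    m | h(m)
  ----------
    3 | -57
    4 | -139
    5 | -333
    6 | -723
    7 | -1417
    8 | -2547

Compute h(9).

-4269

Write h(m) = am^5 + bm^4 + cm³ + dm² + em + p; the 6 given values yield a linear system in the 6 coefficients.
Solving, the leading coefficient vanishes, and h(m) = -m^4 + 4m³ - 7m² - 6m - 3.
Then h(9) = -4269.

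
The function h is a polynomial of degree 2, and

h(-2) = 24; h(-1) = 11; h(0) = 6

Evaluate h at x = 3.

39

Write h(x) = ax² + bx + c; the 3 given values yield a linear system in the 3 coefficients.
Solving, h(x) = 4x² - x + 6.
Then h(3) = 39.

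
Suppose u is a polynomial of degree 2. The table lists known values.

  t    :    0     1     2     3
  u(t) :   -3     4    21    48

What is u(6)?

189

First differences: 7, 17, 27. Second differences: 10, 10.
Level-2 differences are constant, so u has degree 2.
Fitting a degree-2 polynomial gives u(t) = 5t² + 2t - 3.
Then u(6) = 189.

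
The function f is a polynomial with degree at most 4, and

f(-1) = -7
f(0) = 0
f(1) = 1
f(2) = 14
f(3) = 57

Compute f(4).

148

First differences: 7, 1, 13, 43. Second differences: -6, 12, 30. Third differences: 18, 18.
Level-3 differences are constant, so f has degree 3.
Fitting a degree-3 polynomial gives f(x) = 3x³ - 3x² + x.
Then f(4) = 148.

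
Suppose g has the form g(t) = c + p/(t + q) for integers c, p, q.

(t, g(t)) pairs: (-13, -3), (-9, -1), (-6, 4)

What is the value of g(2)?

-12

(g(t) − c)(t + q) = p for each data point; the three points give a linear system in c and q, then p follows.
Solving: c = -6, q = 3, p = -30, so g(t) = -6 − 30/(t + 3).
Then g(2) = -6 − 30/5 = -12.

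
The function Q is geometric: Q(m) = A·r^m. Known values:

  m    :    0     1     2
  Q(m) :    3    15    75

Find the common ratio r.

5

Consecutive ratio: 15/3 = 5, and 75/15 = 5, so r = 5.
Then A·5^0 = 3 gives A = 3, and Q(m) = 3·5^m.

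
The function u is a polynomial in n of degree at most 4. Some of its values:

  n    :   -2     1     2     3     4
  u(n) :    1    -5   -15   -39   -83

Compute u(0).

Write u(n) = an^4 + bn³ + cn² + dn + e; the 5 given values yield a linear system in the 5 coefficients.
Solving, the leading coefficient vanishes, and u(n) = -n³ - n² - 3.
Then u(0) = -3.

-3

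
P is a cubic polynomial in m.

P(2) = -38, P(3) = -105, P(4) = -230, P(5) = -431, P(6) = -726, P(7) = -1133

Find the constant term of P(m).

-6

First differences: -67, -125, -201, -295, -407. Second differences: -58, -76, -94, -112. Third differences: -18, -18, -18.
Level-3 differences are constant, so P has degree 3.
Fitting a degree-3 polynomial gives P(m) = -3m³ - 2m² - 6.
The constant term is P(0) = -6.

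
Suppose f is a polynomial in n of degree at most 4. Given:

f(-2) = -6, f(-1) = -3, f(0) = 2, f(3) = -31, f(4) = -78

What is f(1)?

Write f(n) = an^4 + bn³ + cn² + dn + e; the 5 given values yield a linear system in the 5 coefficients.
Solving, the leading coefficient vanishes, and f(n) = -n³ - 2n² + 4n + 2.
Then f(1) = 3.

3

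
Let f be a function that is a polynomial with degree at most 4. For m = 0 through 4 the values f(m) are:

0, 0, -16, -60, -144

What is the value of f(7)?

First differences: 0, -16, -44, -84. Second differences: -16, -28, -40. Third differences: -12, -12.
Level-3 differences are constant, so f has degree 3.
Fitting a degree-3 polynomial gives f(m) = -2m³ - 2m² + 4m.
Then f(7) = -756.

-756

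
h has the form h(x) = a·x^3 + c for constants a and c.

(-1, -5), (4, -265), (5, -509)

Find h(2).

-41

From h(-1) = -5 and h(4) = -265: -1a + c = -5 and 64a + c = -265.
Subtracting: 65a = -260, so a = -4; then c = -5 − (-4)·(-1) = -9.
So h(x) = -4x³ − 9, and h(2) = -41.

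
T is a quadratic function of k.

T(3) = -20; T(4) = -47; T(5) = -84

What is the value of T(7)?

Write T(k) = ak² + bk + c; the 3 given values yield a linear system in the 3 coefficients.
Solving, T(k) = -5k² + 8k + 1.
Then T(7) = -188.

-188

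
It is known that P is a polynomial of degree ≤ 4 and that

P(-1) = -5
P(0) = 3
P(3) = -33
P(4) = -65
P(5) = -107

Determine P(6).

Write P(k) = ak^4 + bk³ + ck² + dk + e; the 5 given values yield a linear system in the 5 coefficients.
Solving, the top 2 coefficients vanish, and P(k) = -5k² + 3k + 3.
Then P(6) = -159.

-159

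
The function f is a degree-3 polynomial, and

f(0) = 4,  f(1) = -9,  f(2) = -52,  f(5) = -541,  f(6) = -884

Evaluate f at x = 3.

-143

Write f(x) = ax³ + bx² + cx + d; the 5 given values yield a linear system in the 4 coefficients.
Solving, f(x) = -3x³ - 6x² - 4x + 4.
Then f(3) = -143.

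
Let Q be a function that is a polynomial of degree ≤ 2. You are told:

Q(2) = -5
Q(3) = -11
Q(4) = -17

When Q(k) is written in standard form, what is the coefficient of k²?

0

Write Q(k) = ak² + bk + c; the 3 given values yield a linear system in the 3 coefficients.
Solving, the leading coefficient vanishes, and Q(k) = -6k + 7.
The coefficient of k² is 0.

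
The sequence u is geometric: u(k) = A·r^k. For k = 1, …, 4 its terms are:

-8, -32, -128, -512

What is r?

4

Consecutive ratio: -32/(-8) = 4, and -128/(-32) = 4, so r = 4.
Then A·4^1 = -8 gives A = -2, and u(k) = -2·4^k.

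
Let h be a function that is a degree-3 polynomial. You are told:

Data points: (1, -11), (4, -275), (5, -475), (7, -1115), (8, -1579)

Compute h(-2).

1

Write h(n) = an³ + bn² + cn + d; the 5 given values yield a linear system in the 4 coefficients.
Solving, h(n) = -2n³ - 8n² - 6n + 5.
Then h(-2) = 1.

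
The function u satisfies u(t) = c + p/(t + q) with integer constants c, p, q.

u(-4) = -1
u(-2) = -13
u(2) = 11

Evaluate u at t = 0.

(u(t) − c)(t + q) = p for each data point; the three points give a linear system in c and q, then p follows.
Solving: c = 5, q = 1, p = 18, so u(t) = 5 + 18/(t + 1).
Then u(0) = 5 + 18/1 = 23.

23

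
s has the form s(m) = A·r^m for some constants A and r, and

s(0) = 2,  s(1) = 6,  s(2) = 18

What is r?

Consecutive ratio: 6/2 = 3, and 18/6 = 3, so r = 3.
Then A·3^0 = 2 gives A = 2, and s(m) = 2·3^m.

3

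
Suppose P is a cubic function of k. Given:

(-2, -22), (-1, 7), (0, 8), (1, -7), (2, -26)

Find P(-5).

-397

First differences: 29, 1, -15, -19. Second differences: -28, -16, -4. Third differences: 12, 12.
Level-3 differences are constant, so P has degree 3.
Fitting a degree-3 polynomial gives P(k) = 2k³ - 8k² - 9k + 8.
Then P(-5) = -397.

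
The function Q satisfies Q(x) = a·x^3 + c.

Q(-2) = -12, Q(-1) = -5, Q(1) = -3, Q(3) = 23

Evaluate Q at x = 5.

From Q(-2) = -12 and Q(-1) = -5: -8a + c = -12 and -1a + c = -5.
Subtracting: 7a = 7, so a = 1; then c = -12 − 1·(-8) = -4.
So Q(x) = 1x³ − 4, and Q(5) = 121.

121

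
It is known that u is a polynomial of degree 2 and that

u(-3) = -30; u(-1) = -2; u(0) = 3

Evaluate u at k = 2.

Write u(k) = ak² + bk + c; the 3 given values yield a linear system in the 3 coefficients.
Solving, u(k) = -3k² + 2k + 3.
Then u(2) = -5.

-5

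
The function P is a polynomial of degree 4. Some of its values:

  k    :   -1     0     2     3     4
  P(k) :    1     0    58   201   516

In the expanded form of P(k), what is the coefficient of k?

1

Write P(k) = ak^4 + bk³ + ck² + dk + e; the 5 given values yield a linear system in the 5 coefficients.
Solving, P(k) = k^4 + 3k³ + 4k² + k.
The coefficient of k is 1.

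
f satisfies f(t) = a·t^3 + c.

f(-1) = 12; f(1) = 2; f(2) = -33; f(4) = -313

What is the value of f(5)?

-618

From f(-1) = 12 and f(1) = 2: -1a + c = 12 and 1a + c = 2.
Subtracting: 2a = -10, so a = -5; then c = 12 − (-5)·(-1) = 7.
So f(t) = -5t³ + 7, and f(5) = -618.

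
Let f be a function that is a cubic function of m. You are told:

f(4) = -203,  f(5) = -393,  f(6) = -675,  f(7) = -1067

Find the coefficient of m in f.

2

Write f(m) = am³ + bm² + cm + d; the 4 given values yield a linear system in the 4 coefficients.
Solving, f(m) = -3m³ - m² + 2m - 3.
The coefficient of m is 2.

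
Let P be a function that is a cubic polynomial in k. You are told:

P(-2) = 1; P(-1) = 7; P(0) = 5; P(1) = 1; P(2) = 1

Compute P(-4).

First differences: 6, -2, -4, 0. Second differences: -8, -2, 4. Third differences: 6, 6.
Level-3 differences are constant, so P has degree 3.
Fitting a degree-3 polynomial gives P(k) = k³ - k² - 4k + 5.
Then P(-4) = -59.

-59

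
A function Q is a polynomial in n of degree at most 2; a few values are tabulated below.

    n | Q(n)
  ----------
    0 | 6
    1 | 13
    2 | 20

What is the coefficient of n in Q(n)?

7

Write Q(n) = an² + bn + c; the 3 given values yield a linear system in the 3 coefficients.
Solving, the leading coefficient vanishes, and Q(n) = 7n + 6.
The coefficient of n is 7.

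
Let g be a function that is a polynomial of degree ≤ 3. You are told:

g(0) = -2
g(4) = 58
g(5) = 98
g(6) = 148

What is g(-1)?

8

Write g(x) = ax³ + bx² + cx + d; the 4 given values yield a linear system in the 4 coefficients.
Solving, the leading coefficient vanishes, and g(x) = 5x² - 5x - 2.
Then g(-1) = 8.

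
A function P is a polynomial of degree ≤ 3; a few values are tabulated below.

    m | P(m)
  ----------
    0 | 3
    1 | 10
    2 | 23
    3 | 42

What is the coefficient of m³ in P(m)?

Write P(m) = am³ + bm² + cm + d; the 4 given values yield a linear system in the 4 coefficients.
Solving, the leading coefficient vanishes, and P(m) = 3m² + 4m + 3.
The coefficient of m³ is 0.

0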